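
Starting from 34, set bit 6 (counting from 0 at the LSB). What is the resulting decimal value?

98

x = 00100010
bit 6 is currently 0; set it via x | (1 << 6) = x | 64
→ 01100010 = 98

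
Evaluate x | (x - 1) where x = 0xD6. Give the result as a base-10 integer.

x = 11010110 = 214
x - 1 = 11010101
OR    = 11010111 = 215
(x | (x - 1) sets all bits below the lowest set bit.)

215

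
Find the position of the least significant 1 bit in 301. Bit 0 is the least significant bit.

0

301 = 100101101
Trailing zeros: 0, so the lowest set bit is bit 0 (value 1).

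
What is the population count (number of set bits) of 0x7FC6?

0x7FC6 = 111111111000110
Count the 1s: 1 + 1 + 1 + 1 + 1 + 1 + 1 + 1 + 1 + 1 + 1 = 11

11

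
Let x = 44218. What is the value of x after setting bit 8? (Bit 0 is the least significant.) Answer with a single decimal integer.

44474

x = 1010110010111010
bit 8 is currently 0; set it via x | (1 << 8) = x | 256
→ 1010110110111010 = 44474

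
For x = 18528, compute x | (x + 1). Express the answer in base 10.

18529

x = 100100001100000 = 18528
x + 1 = 100100001100001
OR    = 100100001100001 = 18529
(x | (x + 1) sets the lowest cleared bit.)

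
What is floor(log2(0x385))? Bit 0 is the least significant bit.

9

0x385 = 1110000101
The topmost 1 is at position 9 (since 2^9 = 512 ≤ 901 < 1024).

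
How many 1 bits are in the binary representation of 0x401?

0x401 = 10000000001
Count the 1s: 1 + 1 = 2

2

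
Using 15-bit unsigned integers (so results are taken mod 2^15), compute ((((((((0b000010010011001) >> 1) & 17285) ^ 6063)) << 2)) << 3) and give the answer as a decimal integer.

0b000010010011001 = 000010010011001
→ >> 1 → 000001001001100 = 588
17285 = 100001110000101
→ & → 000001000000100 = 516
6063 = 001011110101111
→ ^ → 001010110101011 = 5547
→ << 2 (mod 2^15) → 101011010101100 = 22188
→ << 3 (mod 2^15) → 011010101100000 = 13664

13664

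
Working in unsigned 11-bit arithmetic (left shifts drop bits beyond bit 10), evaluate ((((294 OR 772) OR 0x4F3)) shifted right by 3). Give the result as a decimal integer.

294 = 00100100110
772 = 01100000100
→ OR → 01100100110 = 806
0x4F3 = 10011110011
→ OR → 11111110111 = 2039
→ shifted right by 3 → 00011111110 = 254

254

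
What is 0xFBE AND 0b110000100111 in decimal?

0xFBE = 111110111110
b = 110000100111
AND → 110000100110 = 3110

3110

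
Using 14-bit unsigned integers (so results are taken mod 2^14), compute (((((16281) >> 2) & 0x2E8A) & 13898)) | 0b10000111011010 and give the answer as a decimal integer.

16281 = 11111110011001
→ >> 2 → 00111111100110 = 4070
0x2E8A = 10111010001010
→ & → 00111010000010 = 3714
13898 = 11011001001010
→ & → 00011000000010 = 1538
0b10000111011010 = 10000111011010
→ | → 10011111011010 = 10202

10202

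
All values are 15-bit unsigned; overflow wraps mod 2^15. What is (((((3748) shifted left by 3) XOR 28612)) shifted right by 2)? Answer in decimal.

3748 = 000111010100100
→ shifted left by 3 (mod 2^15) → 111010100100000 = 29984
28612 = 110111111000100
→ XOR → 001101011100100 = 6884
→ shifted right by 2 → 000011010111001 = 1721

1721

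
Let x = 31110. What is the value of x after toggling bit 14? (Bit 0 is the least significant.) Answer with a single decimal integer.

x = 111100110000110
bit 14 is currently 1; toggle it via x ^ (1 << 14) = x ^ 16384
→ 011100110000110 = 14726

14726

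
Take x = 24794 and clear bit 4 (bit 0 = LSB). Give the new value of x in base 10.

24778

x = 110000011011010
bit 4 is currently 1; clear it via x & ~(1 << 4) = x & ~16
→ 110000011001010 = 24778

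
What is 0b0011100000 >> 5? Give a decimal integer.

7

x = 11100000
shift right by 5 → 00000111 = 7
(equivalently, floor(224 / 32))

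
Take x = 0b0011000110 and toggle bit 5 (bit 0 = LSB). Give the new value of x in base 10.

x = 0011000110
bit 5 is currently 0; toggle it via x ^ (1 << 5) = x ^ 32
→ 0011100110 = 230

230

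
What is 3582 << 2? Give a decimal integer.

14328

3582 = 00110111111110
shift left by 2 → 11011111111000 = 14328
(equivalently, 3582 × 2^2 = 3582 × 4)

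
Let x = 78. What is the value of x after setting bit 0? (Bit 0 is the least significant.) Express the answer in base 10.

x = 01001110
bit 0 is currently 0; set it via x | (1 << 0) = x | 1
→ 01001111 = 79

79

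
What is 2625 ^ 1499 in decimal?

3994

2625 = 101001000001
1499 = 010111011011
XOR → 111110011010 = 3994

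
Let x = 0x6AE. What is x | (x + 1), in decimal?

1711

x = 11010101110 = 1710
x + 1 = 11010101111
OR    = 11010101111 = 1711
(x | (x + 1) sets the lowest cleared bit.)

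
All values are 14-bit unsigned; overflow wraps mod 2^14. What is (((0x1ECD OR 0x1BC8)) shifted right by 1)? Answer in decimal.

0x1ECD = 01111011001101
0x1BC8 = 01101111001000
→ OR → 01111111001101 = 8141
→ shifted right by 1 → 00111111100110 = 4070

4070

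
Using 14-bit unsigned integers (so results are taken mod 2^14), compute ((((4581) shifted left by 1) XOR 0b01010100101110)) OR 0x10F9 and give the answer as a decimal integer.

14077

4581 = 01000111100101
→ shifted left by 1 (mod 2^14) → 10001111001010 = 9162
0b01010100101110 = 01010100101110
→ XOR → 11011011100100 = 14052
0x10F9 = 01000011111001
→ OR → 11011011111101 = 14077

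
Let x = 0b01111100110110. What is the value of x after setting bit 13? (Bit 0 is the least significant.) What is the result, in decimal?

x = 01111100110110
bit 13 is currently 0; set it via x | (1 << 13) = x | 8192
→ 11111100110110 = 16182

16182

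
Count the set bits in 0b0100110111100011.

9

n = 100110111100011
Count the 1s: 1 + 1 + 1 + 1 + 1 + 1 + 1 + 1 + 1 = 9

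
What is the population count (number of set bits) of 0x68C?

5

0x68C = 11010001100
Count the 1s: 1 + 1 + 1 + 1 + 1 = 5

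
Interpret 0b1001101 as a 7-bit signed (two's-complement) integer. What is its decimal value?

pattern = 1001101 (MSB is 1 ⇒ negative)
Invert: 0110010, add 1 → 0110011 = 51, so the value is -51.
(Equivalently: 77 - 2^7 = 77 - 128 = -51.)

-51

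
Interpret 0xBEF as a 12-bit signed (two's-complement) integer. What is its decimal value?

pattern = 101111101111 (MSB is 1 ⇒ negative)
Invert: 010000010000, add 1 → 010000010001 = 1041, so the value is -1041.
(Equivalently: 3055 - 2^12 = 3055 - 4096 = -1041.)

-1041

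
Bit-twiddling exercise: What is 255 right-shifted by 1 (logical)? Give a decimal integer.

255 = 11111111
shift right by 1 → 01111111 = 127
(equivalently, floor(255 / 2))

127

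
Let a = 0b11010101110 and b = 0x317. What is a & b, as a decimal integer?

518

a = 11010101110
0x317 = 01100010111
AND → 01000000110 = 518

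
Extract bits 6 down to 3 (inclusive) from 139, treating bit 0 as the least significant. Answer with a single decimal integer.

v = 010001011
Shift right by 3: 010001
Mask low 4 bits: 0001 = 1

1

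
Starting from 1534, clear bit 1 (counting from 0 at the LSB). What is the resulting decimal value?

x = 10111111110
bit 1 is currently 1; clear it via x & ~(1 << 1) = x & ~2
→ 10111111100 = 1532

1532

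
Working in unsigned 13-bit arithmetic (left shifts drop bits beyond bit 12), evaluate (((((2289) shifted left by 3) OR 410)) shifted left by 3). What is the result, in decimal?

7376

2289 = 0100011110001
→ shifted left by 3 (mod 2^13) → 0011110001000 = 1928
410 = 0000110011010
→ OR → 0011110011010 = 1946
→ shifted left by 3 (mod 2^13) → 1110011010000 = 7376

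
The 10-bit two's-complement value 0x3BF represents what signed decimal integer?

-65

pattern = 1110111111 (MSB is 1 ⇒ negative)
Invert: 0001000000, add 1 → 0001000001 = 65, so the value is -65.
(Equivalently: 959 - 2^10 = 959 - 1024 = -65.)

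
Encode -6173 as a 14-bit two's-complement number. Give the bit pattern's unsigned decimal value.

6173 in 14 bits: 01100000011101
Invert: 10011111100010
Add 1:  10011111100011 = 10211
(Check: 2^14 - 6173 = 16384 - 6173 = 10211.)

10211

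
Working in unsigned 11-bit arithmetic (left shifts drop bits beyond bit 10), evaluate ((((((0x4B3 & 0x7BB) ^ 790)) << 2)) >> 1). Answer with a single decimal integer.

0x4B3 = 10010110011
0x7BB = 11110111011
→ & → 10010110011 = 1203
790 = 01100010110
→ ^ → 11110100101 = 1957
→ << 2 (mod 2^11) → 11010010100 = 1684
→ >> 1 → 01101001010 = 842

842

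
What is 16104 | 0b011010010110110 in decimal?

16104 = 11111011101000
b = 11010010110110
 OR → 11111011111110 = 16126

16126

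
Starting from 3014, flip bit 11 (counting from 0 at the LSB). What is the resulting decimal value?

966

x = 0101111000110
bit 11 is currently 1; toggle it via x ^ (1 << 11) = x ^ 2048
→ 0001111000110 = 966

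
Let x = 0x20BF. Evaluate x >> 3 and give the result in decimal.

1047

0x20BF = 10000010111111
shift right by 3 → 00010000010111 = 1047
(equivalently, floor(8383 / 8))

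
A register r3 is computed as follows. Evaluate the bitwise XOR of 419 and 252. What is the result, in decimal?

419 = 110100011
252 = 011111100
XOR → 101011111 = 351

351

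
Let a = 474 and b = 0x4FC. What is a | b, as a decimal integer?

474 = 00111011010
0x4FC = 10011111100
 OR → 10111111110 = 1534

1534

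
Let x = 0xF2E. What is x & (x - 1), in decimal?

3884

x = 111100101110 = 3886
x - 1 = 111100101101
AND   = 111100101100 = 3884
(x & (x - 1) clears the lowest set bit of x.)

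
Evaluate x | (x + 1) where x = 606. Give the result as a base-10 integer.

607

x = 1001011110 = 606
x + 1 = 1001011111
OR    = 1001011111 = 607
(x | (x + 1) sets the lowest cleared bit.)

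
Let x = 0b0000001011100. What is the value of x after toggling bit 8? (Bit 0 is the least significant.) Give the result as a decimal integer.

x = 0000001011100
bit 8 is currently 0; toggle it via x ^ (1 << 8) = x ^ 256
→ 0000101011100 = 348

348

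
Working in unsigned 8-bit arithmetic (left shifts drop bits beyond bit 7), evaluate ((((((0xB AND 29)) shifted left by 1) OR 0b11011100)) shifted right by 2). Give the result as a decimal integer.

0xB = 00001011
29 = 00011101
→ AND → 00001001 = 9
→ shifted left by 1 (mod 2^8) → 00010010 = 18
0b11011100 = 11011100
→ OR → 11011110 = 222
→ shifted right by 2 → 00110111 = 55

55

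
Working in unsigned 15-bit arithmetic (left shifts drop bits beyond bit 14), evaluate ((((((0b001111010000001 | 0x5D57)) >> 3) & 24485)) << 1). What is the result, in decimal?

5952

0b001111010000001 = 001111010000001
0x5D57 = 101110101010111
→ | → 101111111010111 = 24535
→ >> 3 → 000101111111010 = 3066
24485 = 101111110100101
→ & → 000101110100000 = 2976
→ << 1 (mod 2^15) → 001011101000000 = 5952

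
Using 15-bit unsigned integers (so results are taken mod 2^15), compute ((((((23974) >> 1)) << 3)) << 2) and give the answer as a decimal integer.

23974 = 101110110100110
→ >> 1 → 010111011010011 = 11987
→ << 3 (mod 2^15) → 111011010011000 = 30360
→ << 2 (mod 2^15) → 101101001100000 = 23136

23136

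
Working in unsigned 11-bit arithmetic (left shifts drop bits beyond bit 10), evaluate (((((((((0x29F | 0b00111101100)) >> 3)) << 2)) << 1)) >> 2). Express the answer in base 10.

0x29F = 01010011111
0b00111101100 = 00111101100
→ | → 01111111111 = 1023
→ >> 3 → 00001111111 = 127
→ << 2 (mod 2^11) → 00111111100 = 508
→ << 1 (mod 2^11) → 01111111000 = 1016
→ >> 2 → 00011111110 = 254

254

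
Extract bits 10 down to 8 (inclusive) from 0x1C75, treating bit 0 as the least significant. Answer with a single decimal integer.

4

v = 1110001110101
Shift right by 8: 11100
Mask low 3 bits: 100 = 4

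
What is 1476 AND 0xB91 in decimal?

384

1476 = 010111000100
0xB91 = 101110010001
AND → 000110000000 = 384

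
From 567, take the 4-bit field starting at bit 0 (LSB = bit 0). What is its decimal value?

7

v = 01000110111
Shift right by 0: 01000110111
Mask low 4 bits: 0111 = 7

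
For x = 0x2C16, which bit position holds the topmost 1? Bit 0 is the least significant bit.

13

0x2C16 = 10110000010110
The topmost 1 is at position 13 (since 2^13 = 8192 ≤ 11286 < 16384).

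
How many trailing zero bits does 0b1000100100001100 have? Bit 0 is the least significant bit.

2

0b1000100100001100 = 1000100100001100
Trailing zeros: 2, so the lowest set bit is bit 2 (value 4).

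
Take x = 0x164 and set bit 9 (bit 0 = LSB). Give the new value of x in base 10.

868

x = 000101100100
bit 9 is currently 0; set it via x | (1 << 9) = x | 512
→ 001101100100 = 868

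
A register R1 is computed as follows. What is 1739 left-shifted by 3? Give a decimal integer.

13912

1739 = 00011011001011
shift left by 3 → 11011001011000 = 13912
(equivalently, 1739 × 2^3 = 1739 × 8)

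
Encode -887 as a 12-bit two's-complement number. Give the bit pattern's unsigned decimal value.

887 in 12 bits: 001101110111
Invert: 110010001000
Add 1:  110010001001 = 3209
(Check: 2^12 - 887 = 4096 - 887 = 3209.)

3209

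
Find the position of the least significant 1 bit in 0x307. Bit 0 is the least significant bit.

0x307 = 1100000111
Trailing zeros: 0, so the lowest set bit is bit 0 (value 1).

0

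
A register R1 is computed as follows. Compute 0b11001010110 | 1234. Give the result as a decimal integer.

a = 11001010110
1234 = 10011010010
 OR → 11011010110 = 1750

1750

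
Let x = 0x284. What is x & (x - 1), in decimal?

640

x = 1010000100 = 644
x - 1 = 1010000011
AND   = 1010000000 = 640
(x & (x - 1) clears the lowest set bit of x.)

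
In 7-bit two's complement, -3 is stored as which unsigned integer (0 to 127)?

3 in 7 bits: 0000011
Invert: 1111100
Add 1:  1111101 = 125
(Check: 2^7 - 3 = 128 - 3 = 125.)

125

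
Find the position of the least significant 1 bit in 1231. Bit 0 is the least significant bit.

0

1231 = 10011001111
Trailing zeros: 0, so the lowest set bit is bit 0 (value 1).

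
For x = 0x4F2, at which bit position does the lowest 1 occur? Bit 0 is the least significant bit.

1

0x4F2 = 10011110010
Trailing zeros: 1, so the lowest set bit is bit 1 (value 2).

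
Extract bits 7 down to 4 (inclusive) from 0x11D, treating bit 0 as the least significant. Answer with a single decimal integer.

v = 0100011101
Shift right by 4: 010001
Mask low 4 bits: 0001 = 1

1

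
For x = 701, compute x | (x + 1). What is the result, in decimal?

x = 1010111101 = 701
x + 1 = 1010111110
OR    = 1010111111 = 703
(x | (x + 1) sets the lowest cleared bit.)

703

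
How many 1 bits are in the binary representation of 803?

5

803 = 1100100011
Count the 1s: 1 + 1 + 1 + 1 + 1 = 5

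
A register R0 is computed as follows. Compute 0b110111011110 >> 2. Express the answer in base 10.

887

x = 110111011110
shift right by 2 → 001101110111 = 887
(equivalently, floor(3550 / 4))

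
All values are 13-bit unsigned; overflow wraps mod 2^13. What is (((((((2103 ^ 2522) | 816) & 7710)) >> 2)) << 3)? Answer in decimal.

1080

2103 = 0100000110111
2522 = 0100111011010
→ ^ → 0000111101101 = 493
816 = 0001100110000
→ | → 0001111111101 = 1021
7710 = 1111000011110
→ & → 0001000011100 = 540
→ >> 2 → 0000010000111 = 135
→ << 3 (mod 2^13) → 0010000111000 = 1080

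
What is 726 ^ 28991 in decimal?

726 = 000001011010110
28991 = 111000100111111
XOR → 111001111101001 = 29673

29673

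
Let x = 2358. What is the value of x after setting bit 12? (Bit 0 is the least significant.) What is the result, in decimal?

6454

x = 0100100110110
bit 12 is currently 0; set it via x | (1 << 12) = x | 4096
→ 1100100110110 = 6454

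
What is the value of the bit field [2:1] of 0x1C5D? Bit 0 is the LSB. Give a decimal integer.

v = 1110001011101
Shift right by 1: 111000101110
Mask low 2 bits: 10 = 2

2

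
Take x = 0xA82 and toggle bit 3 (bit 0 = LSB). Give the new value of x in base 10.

2698

x = 0101010000010
bit 3 is currently 0; toggle it via x ^ (1 << 3) = x ^ 8
→ 0101010001010 = 2698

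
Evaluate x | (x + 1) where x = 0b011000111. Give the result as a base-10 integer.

207

x = 11000111 = 199
x + 1 = 11001000
OR    = 11001111 = 207
(x | (x + 1) sets the lowest cleared bit.)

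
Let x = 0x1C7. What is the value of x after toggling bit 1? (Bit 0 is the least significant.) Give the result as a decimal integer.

453

x = 111000111
bit 1 is currently 1; toggle it via x ^ (1 << 1) = x ^ 2
→ 111000101 = 453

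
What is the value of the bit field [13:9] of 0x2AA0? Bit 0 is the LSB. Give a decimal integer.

21

v = 10101010100000
Shift right by 9: 10101
Mask low 5 bits: 10101 = 21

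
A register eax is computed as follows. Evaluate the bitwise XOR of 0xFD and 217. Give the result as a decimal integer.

0xFD = 11111101
217 = 11011001
XOR → 00100100 = 36

36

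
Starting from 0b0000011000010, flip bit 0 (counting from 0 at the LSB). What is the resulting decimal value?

195

x = 0000011000010
bit 0 is currently 0; toggle it via x ^ (1 << 0) = x ^ 1
→ 0000011000011 = 195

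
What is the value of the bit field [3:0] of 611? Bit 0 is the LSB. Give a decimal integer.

v = 01001100011
Shift right by 0: 01001100011
Mask low 4 bits: 0011 = 3

3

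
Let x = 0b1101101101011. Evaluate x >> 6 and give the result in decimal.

x = 1101101101011
shift right by 6 → 0000001101101 = 109
(equivalently, floor(7019 / 64))

109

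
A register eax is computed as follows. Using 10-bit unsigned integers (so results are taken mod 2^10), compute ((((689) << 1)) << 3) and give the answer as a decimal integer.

689 = 1010110001
→ << 1 (mod 2^10) → 0101100010 = 354
→ << 3 (mod 2^10) → 1100010000 = 784

784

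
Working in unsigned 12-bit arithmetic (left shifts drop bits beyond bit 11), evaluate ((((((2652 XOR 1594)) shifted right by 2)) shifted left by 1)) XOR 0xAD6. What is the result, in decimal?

2652 = 101001011100
1594 = 011000111010
→ XOR → 110001100110 = 3174
→ shifted right by 2 → 001100011001 = 793
→ shifted left by 1 (mod 2^12) → 011000110010 = 1586
0xAD6 = 101011010110
→ XOR → 110011100100 = 3300

3300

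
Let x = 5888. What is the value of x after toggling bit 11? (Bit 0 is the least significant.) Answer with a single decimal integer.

x = 001011100000000
bit 11 is currently 0; toggle it via x ^ (1 << 11) = x ^ 2048
→ 001111100000000 = 7936

7936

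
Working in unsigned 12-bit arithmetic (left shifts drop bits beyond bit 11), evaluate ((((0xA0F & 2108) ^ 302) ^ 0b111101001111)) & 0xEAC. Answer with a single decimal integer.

1580

0xA0F = 101000001111
2108 = 100000111100
→ & → 100000001100 = 2060
302 = 000100101110
→ ^ → 100100100010 = 2338
0b111101001111 = 111101001111
→ ^ → 011001101101 = 1645
0xEAC = 111010101100
→ & → 011000101100 = 1580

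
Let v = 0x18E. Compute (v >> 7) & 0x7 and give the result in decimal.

v = 0110001110
Shift right by 7: 011
Mask low 3 bits: 011 = 3

3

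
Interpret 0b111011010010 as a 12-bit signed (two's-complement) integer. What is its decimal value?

-302

pattern = 111011010010 (MSB is 1 ⇒ negative)
Invert: 000100101101, add 1 → 000100101110 = 302, so the value is -302.
(Equivalently: 3794 - 2^12 = 3794 - 4096 = -302.)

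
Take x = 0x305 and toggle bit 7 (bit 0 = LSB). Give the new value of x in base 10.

x = 001100000101
bit 7 is currently 0; toggle it via x ^ (1 << 7) = x ^ 128
→ 001110000101 = 901

901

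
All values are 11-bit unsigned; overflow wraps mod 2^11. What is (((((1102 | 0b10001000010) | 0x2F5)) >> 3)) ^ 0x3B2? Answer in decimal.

877

1102 = 10001001110
0b10001000010 = 10001000010
→ | → 10001001110 = 1102
0x2F5 = 01011110101
→ | → 11011111111 = 1791
→ >> 3 → 00011011111 = 223
0x3B2 = 01110110010
→ ^ → 01101101101 = 877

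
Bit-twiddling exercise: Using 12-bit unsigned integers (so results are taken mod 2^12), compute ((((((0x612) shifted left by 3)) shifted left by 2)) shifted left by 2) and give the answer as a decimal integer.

2304

0x612 = 011000010010
→ shifted left by 3 (mod 2^12) → 000010010000 = 144
→ shifted left by 2 (mod 2^12) → 001001000000 = 576
→ shifted left by 2 (mod 2^12) → 100100000000 = 2304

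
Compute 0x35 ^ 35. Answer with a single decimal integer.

22

0x35 = 110101
35 = 100011
XOR → 010110 = 22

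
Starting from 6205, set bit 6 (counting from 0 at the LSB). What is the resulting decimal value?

x = 1100000111101
bit 6 is currently 0; set it via x | (1 << 6) = x | 64
→ 1100001111101 = 6269

6269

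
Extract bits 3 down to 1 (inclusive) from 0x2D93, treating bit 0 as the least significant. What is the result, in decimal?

v = 010110110010011
Shift right by 1: 01011011001001
Mask low 3 bits: 001 = 1

1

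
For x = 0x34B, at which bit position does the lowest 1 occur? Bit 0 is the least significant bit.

0x34B = 1101001011
Trailing zeros: 0, so the lowest set bit is bit 0 (value 1).

0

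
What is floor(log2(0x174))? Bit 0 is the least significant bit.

8

0x174 = 101110100
The topmost 1 is at position 8 (since 2^8 = 256 ≤ 372 < 512).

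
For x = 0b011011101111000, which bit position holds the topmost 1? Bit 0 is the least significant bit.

0b011011101111000 = 11011101111000
The topmost 1 is at position 13 (since 2^13 = 8192 ≤ 14200 < 16384).

13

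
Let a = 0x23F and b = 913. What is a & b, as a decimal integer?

529

0x23F = 1000111111
913 = 1110010001
AND → 1000010001 = 529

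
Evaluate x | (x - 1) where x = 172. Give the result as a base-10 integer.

175

x = 10101100 = 172
x - 1 = 10101011
OR    = 10101111 = 175
(x | (x - 1) sets all bits below the lowest set bit.)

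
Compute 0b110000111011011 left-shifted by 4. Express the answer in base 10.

x = 0000110000111011011
shift left by 4 → 1100001110110110000 = 400816
(equivalently, 25051 × 2^4 = 25051 × 16)

400816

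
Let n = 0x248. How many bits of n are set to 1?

0x248 = 1001001000
Count the 1s: 1 + 1 + 1 = 3

3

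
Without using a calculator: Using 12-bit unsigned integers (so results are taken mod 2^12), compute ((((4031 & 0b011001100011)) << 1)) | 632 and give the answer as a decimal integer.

4031 = 111110111111
0b011001100011 = 011001100011
→ & → 011000100011 = 1571
→ << 1 (mod 2^12) → 110001000110 = 3142
632 = 001001111000
→ | → 111001111110 = 3710

3710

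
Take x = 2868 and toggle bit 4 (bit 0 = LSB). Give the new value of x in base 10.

2852

x = 101100110100
bit 4 is currently 1; toggle it via x ^ (1 << 4) = x ^ 16
→ 101100100100 = 2852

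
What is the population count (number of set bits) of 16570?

16570 = 100000010111010
Count the 1s: 1 + 1 + 1 + 1 + 1 + 1 = 6

6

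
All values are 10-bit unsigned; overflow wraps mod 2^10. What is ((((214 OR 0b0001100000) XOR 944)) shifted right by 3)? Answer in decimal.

104

214 = 0011010110
0b0001100000 = 0001100000
→ OR → 0011110110 = 246
944 = 1110110000
→ XOR → 1101000110 = 838
→ shifted right by 3 → 0001101000 = 104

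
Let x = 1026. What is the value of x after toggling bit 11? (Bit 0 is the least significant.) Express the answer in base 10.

x = 010000000010
bit 11 is currently 0; toggle it via x ^ (1 << 11) = x ^ 2048
→ 110000000010 = 3074

3074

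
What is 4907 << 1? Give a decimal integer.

9814

4907 = 01001100101011
shift left by 1 → 10011001010110 = 9814
(equivalently, 4907 × 2^1 = 4907 × 2)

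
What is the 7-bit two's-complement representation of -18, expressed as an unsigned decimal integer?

18 in 7 bits: 0010010
Invert: 1101101
Add 1:  1101110 = 110
(Check: 2^7 - 18 = 128 - 18 = 110.)

110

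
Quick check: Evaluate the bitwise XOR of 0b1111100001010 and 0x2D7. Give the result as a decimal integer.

7645

a = 1111100001010
0x2D7 = 0001011010111
XOR → 1110111011101 = 7645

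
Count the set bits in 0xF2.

0xF2 = 11110010
Count the 1s: 1 + 1 + 1 + 1 + 1 = 5

5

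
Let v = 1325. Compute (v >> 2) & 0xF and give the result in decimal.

v = 10100101101
Shift right by 2: 101001011
Mask low 4 bits: 1011 = 11

11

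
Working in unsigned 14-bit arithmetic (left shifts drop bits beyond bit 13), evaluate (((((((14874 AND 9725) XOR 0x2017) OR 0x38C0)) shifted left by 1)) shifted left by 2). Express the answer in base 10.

1656

14874 = 11101000011010
9725 = 10010111111101
→ AND → 10000000011000 = 8216
0x2017 = 10000000010111
→ XOR → 00000000001111 = 15
0x38C0 = 11100011000000
→ OR → 11100011001111 = 14543
→ shifted left by 1 (mod 2^14) → 11000110011110 = 12702
→ shifted left by 2 (mod 2^14) → 00011001111000 = 1656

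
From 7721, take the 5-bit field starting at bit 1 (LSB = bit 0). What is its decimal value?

20

v = 01111000101001
Shift right by 1: 0111100010100
Mask low 5 bits: 10100 = 20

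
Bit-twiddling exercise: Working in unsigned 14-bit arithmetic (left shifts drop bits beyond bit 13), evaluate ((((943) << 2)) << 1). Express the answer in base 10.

7544

943 = 00001110101111
→ << 2 (mod 2^14) → 00111010111100 = 3772
→ << 1 (mod 2^14) → 01110101111000 = 7544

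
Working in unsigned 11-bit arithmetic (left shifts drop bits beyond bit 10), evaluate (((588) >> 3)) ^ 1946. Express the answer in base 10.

588 = 01001001100
→ >> 3 → 00001001001 = 73
1946 = 11110011010
→ ^ → 11111010011 = 2003

2003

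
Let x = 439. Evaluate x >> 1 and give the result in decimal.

219

439 = 110110111
shift right by 1 → 011011011 = 219
(equivalently, floor(439 / 2))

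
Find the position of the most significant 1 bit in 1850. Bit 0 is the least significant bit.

10

1850 = 11100111010
The topmost 1 is at position 10 (since 2^10 = 1024 ≤ 1850 < 2048).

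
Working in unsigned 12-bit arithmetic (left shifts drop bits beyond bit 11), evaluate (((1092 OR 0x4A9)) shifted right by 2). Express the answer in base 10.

1092 = 010001000100
0x4A9 = 010010101001
→ OR → 010011101101 = 1261
→ shifted right by 2 → 000100111011 = 315

315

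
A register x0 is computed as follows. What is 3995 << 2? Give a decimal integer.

15980

3995 = 00111110011011
shift left by 2 → 11111001101100 = 15980
(equivalently, 3995 × 2^2 = 3995 × 4)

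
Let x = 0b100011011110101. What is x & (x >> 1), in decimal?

624

x = 100011011110101 = 18165
x>>1 = 010001101111010
AND  = 000001001110000 = 624
(x & (x >> 1) has a 1 wherever x has two consecutive 1 bits.)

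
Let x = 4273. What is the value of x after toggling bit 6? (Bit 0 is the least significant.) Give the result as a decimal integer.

x = 1000010110001
bit 6 is currently 0; toggle it via x ^ (1 << 6) = x ^ 64
→ 1000011110001 = 4337

4337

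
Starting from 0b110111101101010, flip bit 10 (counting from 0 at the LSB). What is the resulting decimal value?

27498

x = 110111101101010
bit 10 is currently 1; toggle it via x ^ (1 << 10) = x ^ 1024
→ 110101101101010 = 27498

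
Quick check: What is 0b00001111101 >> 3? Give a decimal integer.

15

x = 1111101
shift right by 3 → 0001111 = 15
(equivalently, floor(125 / 8))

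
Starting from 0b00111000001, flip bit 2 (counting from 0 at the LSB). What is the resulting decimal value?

453

x = 00111000001
bit 2 is currently 0; toggle it via x ^ (1 << 2) = x ^ 4
→ 00111000101 = 453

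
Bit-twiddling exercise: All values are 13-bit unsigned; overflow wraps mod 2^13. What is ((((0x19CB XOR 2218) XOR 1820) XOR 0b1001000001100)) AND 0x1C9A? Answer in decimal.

1040

0x19CB = 1100111001011
2218 = 0100010101010
→ XOR → 1000101100001 = 4449
1820 = 0011100011100
→ XOR → 1011001111101 = 5757
0b1001000001100 = 1001000001100
→ XOR → 0010001110001 = 1137
0x1C9A = 1110010011010
→ AND → 0010000010000 = 1040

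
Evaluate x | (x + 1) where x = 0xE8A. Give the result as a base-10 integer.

x = 111010001010 = 3722
x + 1 = 111010001011
OR    = 111010001011 = 3723
(x | (x + 1) sets the lowest cleared bit.)

3723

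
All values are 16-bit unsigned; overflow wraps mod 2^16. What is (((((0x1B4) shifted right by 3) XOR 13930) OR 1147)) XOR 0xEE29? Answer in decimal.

0x1B4 = 0000000110110100
→ shifted right by 3 → 0000000000110110 = 54
13930 = 0011011001101010
→ XOR → 0011011001011100 = 13916
1147 = 0000010001111011
→ OR → 0011011001111111 = 13951
0xEE29 = 1110111000101001
→ XOR → 1101100001010110 = 55382

55382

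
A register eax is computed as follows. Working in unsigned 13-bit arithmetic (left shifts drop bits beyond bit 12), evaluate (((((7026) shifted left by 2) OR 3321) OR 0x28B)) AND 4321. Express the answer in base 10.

225

7026 = 1101101110010
→ shifted left by 2 (mod 2^13) → 0110111001000 = 3528
3321 = 0110011111001
→ OR → 0110111111001 = 3577
0x28B = 0001010001011
→ OR → 0111111111011 = 4091
4321 = 1000011100001
→ AND → 0000011100001 = 225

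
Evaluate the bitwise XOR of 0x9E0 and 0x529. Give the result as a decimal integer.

3273

0x9E0 = 100111100000
0x529 = 010100101001
XOR → 110011001001 = 3273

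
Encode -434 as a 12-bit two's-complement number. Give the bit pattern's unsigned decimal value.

3662

434 in 12 bits: 000110110010
Invert: 111001001101
Add 1:  111001001110 = 3662
(Check: 2^12 - 434 = 4096 - 434 = 3662.)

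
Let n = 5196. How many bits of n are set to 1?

5196 = 1010001001100
Count the 1s: 1 + 1 + 1 + 1 + 1 = 5

5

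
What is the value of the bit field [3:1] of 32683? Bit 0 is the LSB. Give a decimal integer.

5

v = 0111111110101011
Shift right by 1: 011111111010101
Mask low 3 bits: 101 = 5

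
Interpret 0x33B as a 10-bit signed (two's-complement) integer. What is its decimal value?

-197

pattern = 1100111011 (MSB is 1 ⇒ negative)
Invert: 0011000100, add 1 → 0011000101 = 197, so the value is -197.
(Equivalently: 827 - 2^10 = 827 - 1024 = -197.)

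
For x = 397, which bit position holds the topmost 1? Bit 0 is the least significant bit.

397 = 110001101
The topmost 1 is at position 8 (since 2^8 = 256 ≤ 397 < 512).

8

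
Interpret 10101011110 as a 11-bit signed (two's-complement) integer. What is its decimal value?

-674

pattern = 10101011110 (MSB is 1 ⇒ negative)
Invert: 01010100001, add 1 → 01010100010 = 674, so the value is -674.
(Equivalently: 1374 - 2^11 = 1374 - 2048 = -674.)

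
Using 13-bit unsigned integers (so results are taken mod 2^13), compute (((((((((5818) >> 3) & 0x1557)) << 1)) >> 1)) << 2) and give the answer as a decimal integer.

5818 = 1011010111010
→ >> 3 → 0001011010111 = 727
0x1557 = 1010101010111
→ & → 0000001010111 = 87
→ << 1 (mod 2^13) → 0000010101110 = 174
→ >> 1 → 0000001010111 = 87
→ << 2 (mod 2^13) → 0000101011100 = 348

348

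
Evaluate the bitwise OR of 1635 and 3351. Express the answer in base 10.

3959

1635 = 011001100011
3351 = 110100010111
 OR → 111101110111 = 3959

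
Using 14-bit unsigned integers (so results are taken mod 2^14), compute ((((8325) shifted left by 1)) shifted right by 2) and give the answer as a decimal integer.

66

8325 = 10000010000101
→ shifted left by 1 (mod 2^14) → 00000100001010 = 266
→ shifted right by 2 → 00000001000010 = 66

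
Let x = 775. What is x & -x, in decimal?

1

x = 1100000111 = 775
-x (two's complement) = …0011111001
AND   = 0000000001 = 1
(x & -x isolates the lowest set bit of x.)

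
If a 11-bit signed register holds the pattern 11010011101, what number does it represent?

pattern = 11010011101 (MSB is 1 ⇒ negative)
Invert: 00101100010, add 1 → 00101100011 = 355, so the value is -355.
(Equivalently: 1693 - 2^11 = 1693 - 2048 = -355.)

-355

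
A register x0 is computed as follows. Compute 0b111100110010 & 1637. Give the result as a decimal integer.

a = 111100110010
1637 = 011001100101
AND → 011000100000 = 1568

1568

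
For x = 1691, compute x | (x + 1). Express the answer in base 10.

x = 11010011011 = 1691
x + 1 = 11010011100
OR    = 11010011111 = 1695
(x | (x + 1) sets the lowest cleared bit.)

1695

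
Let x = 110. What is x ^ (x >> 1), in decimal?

89

x = 1101110 = 110
x>>1 = 0110111
XOR  = 1011001 = 89
(x ^ (x >> 1) gives the standard binary-reflected Gray code of x.)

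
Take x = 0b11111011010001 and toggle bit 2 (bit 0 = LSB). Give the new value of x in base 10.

16085

x = 11111011010001
bit 2 is currently 0; toggle it via x ^ (1 << 2) = x ^ 4
→ 11111011010101 = 16085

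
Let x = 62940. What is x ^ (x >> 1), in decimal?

x = 1111010111011100 = 62940
x>>1 = 0111101011101110
XOR  = 1000111100110010 = 36658
(x ^ (x >> 1) gives the standard binary-reflected Gray code of x.)

36658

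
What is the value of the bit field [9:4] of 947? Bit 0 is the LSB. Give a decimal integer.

59

v = 01110110011
Shift right by 4: 0111011
Mask low 6 bits: 111011 = 59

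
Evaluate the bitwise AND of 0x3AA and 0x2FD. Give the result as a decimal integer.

0x3AA = 1110101010
0x2FD = 1011111101
AND → 1010101000 = 680

680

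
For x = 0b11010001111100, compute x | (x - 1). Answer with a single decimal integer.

x = 11010001111100 = 13436
x - 1 = 11010001111011
OR    = 11010001111111 = 13439
(x | (x - 1) sets all bits below the lowest set bit.)

13439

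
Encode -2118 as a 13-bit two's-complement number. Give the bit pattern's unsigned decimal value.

2118 in 13 bits: 0100001000110
Invert: 1011110111001
Add 1:  1011110111010 = 6074
(Check: 2^13 - 2118 = 8192 - 2118 = 6074.)

6074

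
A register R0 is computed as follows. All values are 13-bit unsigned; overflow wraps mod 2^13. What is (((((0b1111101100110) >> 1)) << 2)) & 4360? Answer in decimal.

0b1111101100110 = 1111101100110
→ >> 1 → 0111110110011 = 4019
→ << 2 (mod 2^13) → 1111011001100 = 7884
4360 = 1000100001000
→ & → 1000000001000 = 4104

4104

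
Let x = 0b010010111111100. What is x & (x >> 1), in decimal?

x = 10010111111100 = 9724
x>>1 = 01001011111110
AND  = 00000011111100 = 252
(x & (x >> 1) has a 1 wherever x has two consecutive 1 bits.)

252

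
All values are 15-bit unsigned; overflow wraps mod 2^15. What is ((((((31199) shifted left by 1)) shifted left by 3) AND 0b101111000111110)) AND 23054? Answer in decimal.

31199 = 111100111011111
→ shifted left by 1 (mod 2^15) → 111001110111110 = 29630
→ shifted left by 3 (mod 2^15) → 001110111110000 = 7664
0b101111000111110 = 101111000111110
→ AND → 001110000110000 = 7216
23054 = 101101000001110
→ AND → 001100000000000 = 6144

6144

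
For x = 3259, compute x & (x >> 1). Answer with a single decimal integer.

x = 110010111011 = 3259
x>>1 = 011001011101
AND  = 010000011001 = 1049
(x & (x >> 1) has a 1 wherever x has two consecutive 1 bits.)

1049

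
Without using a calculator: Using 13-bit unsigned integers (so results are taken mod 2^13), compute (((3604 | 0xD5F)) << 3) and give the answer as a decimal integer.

3604 = 0111000010100
0xD5F = 0110101011111
→ | → 0111101011111 = 3935
→ << 3 (mod 2^13) → 1101011111000 = 6904

6904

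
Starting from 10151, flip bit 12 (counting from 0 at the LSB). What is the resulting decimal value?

x = 0010011110100111
bit 12 is currently 0; toggle it via x ^ (1 << 12) = x ^ 4096
→ 0011011110100111 = 14247

14247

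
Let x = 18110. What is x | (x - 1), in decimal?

18111

x = 100011010111110 = 18110
x - 1 = 100011010111101
OR    = 100011010111111 = 18111
(x | (x - 1) sets all bits below the lowest set bit.)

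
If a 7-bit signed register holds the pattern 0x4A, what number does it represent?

pattern = 1001010 (MSB is 1 ⇒ negative)
Invert: 0110101, add 1 → 0110110 = 54, so the value is -54.
(Equivalently: 74 - 2^7 = 74 - 128 = -54.)

-54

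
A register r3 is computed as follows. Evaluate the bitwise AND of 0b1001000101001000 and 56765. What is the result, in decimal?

a = 1001000101001000
56765 = 1101110110111101
AND → 1001000100001000 = 37128

37128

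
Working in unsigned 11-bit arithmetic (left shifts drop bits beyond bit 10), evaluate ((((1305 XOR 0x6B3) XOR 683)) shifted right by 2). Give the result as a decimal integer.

64

1305 = 10100011001
0x6B3 = 11010110011
→ XOR → 01110101010 = 938
683 = 01010101011
→ XOR → 00100000001 = 257
→ shifted right by 2 → 00001000000 = 64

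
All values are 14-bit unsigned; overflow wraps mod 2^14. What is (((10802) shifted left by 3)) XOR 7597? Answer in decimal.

3133

10802 = 10101000110010
→ shifted left by 3 (mod 2^14) → 01000110010000 = 4496
7597 = 01110110101101
→ XOR → 00110000111101 = 3133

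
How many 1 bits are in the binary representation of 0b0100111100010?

6

n = 100111100010
Count the 1s: 1 + 1 + 1 + 1 + 1 + 1 = 6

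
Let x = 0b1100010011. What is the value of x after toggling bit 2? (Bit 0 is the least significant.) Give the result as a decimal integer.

791

x = 1100010011
bit 2 is currently 0; toggle it via x ^ (1 << 2) = x ^ 4
→ 1100010111 = 791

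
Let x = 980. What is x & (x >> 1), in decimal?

448

x = 1111010100 = 980
x>>1 = 0111101010
AND  = 0111000000 = 448
(x & (x >> 1) has a 1 wherever x has two consecutive 1 bits.)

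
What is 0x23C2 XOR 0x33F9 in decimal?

4155

0x23C2 = 10001111000010
0x33F9 = 11001111111001
XOR → 01000000111011 = 4155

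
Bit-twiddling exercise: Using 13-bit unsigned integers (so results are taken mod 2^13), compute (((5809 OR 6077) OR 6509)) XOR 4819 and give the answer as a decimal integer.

5809 = 1011010110001
6077 = 1011110111101
→ OR → 1011110111101 = 6077
6509 = 1100101101101
→ OR → 1111111111101 = 8189
4819 = 1001011010011
→ XOR → 0110100101110 = 3374

3374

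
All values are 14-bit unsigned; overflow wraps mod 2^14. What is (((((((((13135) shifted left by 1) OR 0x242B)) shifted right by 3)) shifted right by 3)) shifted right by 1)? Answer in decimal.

13135 = 11001101001111
→ shifted left by 1 (mod 2^14) → 10011010011110 = 9886
0x242B = 10010000101011
→ OR → 10011010111111 = 9919
→ shifted right by 3 → 00010011010111 = 1239
→ shifted right by 3 → 00000010011010 = 154
→ shifted right by 1 → 00000001001101 = 77

77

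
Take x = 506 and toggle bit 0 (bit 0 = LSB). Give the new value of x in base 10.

507

x = 0111111010
bit 0 is currently 0; toggle it via x ^ (1 << 0) = x ^ 1
→ 0111111011 = 507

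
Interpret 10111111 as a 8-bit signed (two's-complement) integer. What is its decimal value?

-65

pattern = 10111111 (MSB is 1 ⇒ negative)
Invert: 01000000, add 1 → 01000001 = 65, so the value is -65.
(Equivalently: 191 - 2^8 = 191 - 256 = -65.)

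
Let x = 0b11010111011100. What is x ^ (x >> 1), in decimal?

12082

x = 11010111011100 = 13788
x>>1 = 01101011101110
XOR  = 10111100110010 = 12082
(x ^ (x >> 1) gives the standard binary-reflected Gray code of x.)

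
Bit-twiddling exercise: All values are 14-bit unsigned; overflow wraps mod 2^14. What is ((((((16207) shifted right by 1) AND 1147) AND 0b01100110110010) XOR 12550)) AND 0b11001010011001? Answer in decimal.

12288

16207 = 11111101001111
→ shifted right by 1 → 01111110100111 = 8103
1147 = 00010001111011
→ AND → 00010000100011 = 1059
0b01100110110010 = 01100110110010
→ AND → 00000000100010 = 34
12550 = 11000100000110
→ XOR → 11000100100100 = 12580
0b11001010011001 = 11001010011001
→ AND → 11000000000000 = 12288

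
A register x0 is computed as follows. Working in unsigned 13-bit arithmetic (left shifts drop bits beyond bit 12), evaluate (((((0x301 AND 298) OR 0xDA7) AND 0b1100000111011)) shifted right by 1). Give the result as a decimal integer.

0x301 = 0001100000001
298 = 0000100101010
→ AND → 0000100000000 = 256
0xDA7 = 0110110100111
→ OR → 0110110100111 = 3495
0b1100000111011 = 1100000111011
→ AND → 0100000100011 = 2083
→ shifted right by 1 → 0010000010001 = 1041

1041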